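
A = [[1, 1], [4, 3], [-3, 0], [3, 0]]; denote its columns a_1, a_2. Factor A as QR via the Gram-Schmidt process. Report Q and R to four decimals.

a_1 = (1, 4, -3, 3); ‖a_1‖ = 5.9161, so e_1 = (0.1690, 0.6761, -0.5071, 0.5071).
e_1·a_2 = 0.1690·1 + 0.6761·3 + (-0.5071)·0 + 0.5071·0 = 2.1974.
u_2 = a_2 − 2.1974·e_1 = (0.6286, 1.5143, 1.1143, -1.1143).
‖u_2‖ = 2.2741, so e_2 = (0.2764, 0.6659, 0.4900, -0.4900).

Q = [[0.1690, 0.2764], [0.6761, 0.6659], [-0.5071, 0.4900], [0.5071, -0.4900]], R = [[5.9161, 2.1974], [0.0000, 2.2741]]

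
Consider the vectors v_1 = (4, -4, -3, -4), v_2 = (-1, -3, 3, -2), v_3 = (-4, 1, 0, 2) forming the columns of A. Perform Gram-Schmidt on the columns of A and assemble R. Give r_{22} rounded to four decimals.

q_1 = v_1/‖v_1‖ = (4, -4, -3, -4)/7.5498 = (0.5298, -0.5298, -0.3974, -0.5298).
r_{12} = q_1·v_2 = 0.9272.
u_2 = v_2 − 0.9272·q_1 = (-1.4912, -2.5088, 3.3684, -1.5088).
r_{22} = ‖u_2‖ = 4.7054.

r_{22} = 4.7054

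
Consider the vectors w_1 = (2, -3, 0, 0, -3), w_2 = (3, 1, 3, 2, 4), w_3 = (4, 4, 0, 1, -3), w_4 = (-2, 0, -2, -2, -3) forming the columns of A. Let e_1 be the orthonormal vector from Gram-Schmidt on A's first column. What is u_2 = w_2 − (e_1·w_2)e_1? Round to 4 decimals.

u_2 = (3.8182, -0.2273, 3.0000, 2.0000, 2.7727)

e_1 = w_1/‖w_1‖ = (2, -3, 0, 0, -3)/4.6904 = (0.4264, -0.6396, 0.0000, 0.0000, -0.6396).
r_{12} = e_1·w_2 = -1.9188.
u_2 = w_2 + 1.9188·e_1 = (3.8182, -0.2273, 3.0000, 2.0000, 2.7727).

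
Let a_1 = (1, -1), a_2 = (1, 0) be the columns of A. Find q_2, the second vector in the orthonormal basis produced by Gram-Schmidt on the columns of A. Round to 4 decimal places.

a_1 = (1, -1); ‖a_1‖ = 1.4142, so q_1 = (0.7071, -0.7071).
q_1·a_2 = 0.7071·1 + (-0.7071)·0 = 0.7071.
u_2 = a_2 − 0.7071·q_1 = (0.5000, 0.5000).
‖u_2‖ = 0.7071, so q_2 = (0.7071, 0.7071).

q_2 = (0.7071, 0.7071)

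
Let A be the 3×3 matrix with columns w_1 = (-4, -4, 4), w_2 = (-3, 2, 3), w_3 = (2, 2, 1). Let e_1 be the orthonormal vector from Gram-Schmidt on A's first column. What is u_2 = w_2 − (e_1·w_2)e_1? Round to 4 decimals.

u_2 = (-1.6667, 3.3333, 1.6667)

w_1 = (-4, -4, 4); ‖w_1‖ = 6.9282, so e_1 = (-0.5774, -0.5774, 0.5774).
e_1·w_2 = (-0.5774)·(-3) + (-0.5774)·2 + 0.5774·3 = 2.3094.
u_2 = w_2 − 2.3094·e_1 = (-1.6667, 3.3333, 1.6667).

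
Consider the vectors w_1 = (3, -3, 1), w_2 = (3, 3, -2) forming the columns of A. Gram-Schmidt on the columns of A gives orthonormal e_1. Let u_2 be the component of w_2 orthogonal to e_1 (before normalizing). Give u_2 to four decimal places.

u_2 = (3.3158, 2.6842, -1.8947)

e_1 = w_1/‖w_1‖ = (3, -3, 1)/4.3589 = (0.6882, -0.6882, 0.2294).
r_{12} = e_1·w_2 = -0.4588.
u_2 = w_2 + 0.4588·e_1 = (3.3158, 2.6842, -1.8947).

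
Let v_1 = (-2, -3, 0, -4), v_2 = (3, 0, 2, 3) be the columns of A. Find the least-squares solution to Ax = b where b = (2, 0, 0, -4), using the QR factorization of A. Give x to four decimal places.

x = (0.4968, 0.1338)

v_1 = (-2, -3, 0, -4); ‖v_1‖ = 5.3852, so e_1 = (-0.3714, -0.5571, 0.0000, -0.7428).
e_1·v_2 = (-0.3714)·3 + (-0.5571)·0 + 0.0000·2 + (-0.7428)·3 = -3.3425.
u_2 = v_2 + 3.3425·e_1 = (1.7586, -1.8621, 2.0000, 0.5172).
‖u_2‖ = 3.2905, so e_2 = (0.5344, -0.5659, 0.6078, 0.1572).
Qᵀb = (2.2283, 0.4401).
Back-substitute: x_2 = 0.4401/3.2905 = 0.1338.
x_1 = (2.2283 + 3.3425·0.1338)/5.3852 = 0.4968.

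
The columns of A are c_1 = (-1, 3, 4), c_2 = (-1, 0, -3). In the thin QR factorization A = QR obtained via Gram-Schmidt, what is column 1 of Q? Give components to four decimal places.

e_1 = c_1/‖c_1‖ = (-1, 3, 4)/5.0990 = (-0.1961, 0.5883, 0.7845).

e_1 = (-0.1961, 0.5883, 0.7845)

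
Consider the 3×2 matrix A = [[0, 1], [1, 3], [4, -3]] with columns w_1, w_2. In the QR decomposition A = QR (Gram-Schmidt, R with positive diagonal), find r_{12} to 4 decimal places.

w_1 = (0, 1, 4); ‖w_1‖ = 4.1231, so e_1 = (0.0000, 0.2425, 0.9701).
r_{12} = e_1·w_2 = -2.1828.

r_{12} = -2.1828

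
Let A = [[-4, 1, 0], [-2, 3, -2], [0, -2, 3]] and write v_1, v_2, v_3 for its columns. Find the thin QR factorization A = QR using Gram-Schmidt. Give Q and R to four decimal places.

v_1 = (-4, -2, 0); ‖v_1‖ = 4.4721, so e_1 = (-0.8944, -0.4472, 0.0000).
e_1·v_2 = (-0.8944)·1 + (-0.4472)·3 + 0.0000·(-2) = -2.2361.
u_2 = v_2 + 2.2361·e_1 = (-1.0000, 2.0000, -2.0000).
‖u_2‖ = 3.0000, so e_2 = (-0.3333, 0.6667, -0.6667).
e_1·v_3 = (-0.8944)·0 + (-0.4472)·(-2) + 0.0000·3 = 0.8944; e_2·v_3 = (-0.3333)·0 + 0.6667·(-2) + (-0.6667)·3 = -3.3333.
u_3 = v_3 − 0.8944·e_1 + 3.3333·e_2 = (-0.3111, 0.6222, 0.7778).
‖u_3‖ = 1.0435, so e_3 = (-0.2981, 0.5963, 0.7454).

Q = [[-0.8944, -0.3333, -0.2981], [-0.4472, 0.6667, 0.5963], [0.0000, -0.6667, 0.7454]], R = [[4.4721, -2.2361, 0.8944], [0.0000, 3.0000, -3.3333], [0.0000, 0.0000, 1.0435]]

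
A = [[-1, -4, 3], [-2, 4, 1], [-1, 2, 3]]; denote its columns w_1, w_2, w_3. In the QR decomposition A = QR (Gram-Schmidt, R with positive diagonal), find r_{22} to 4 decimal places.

q_1 = w_1/‖w_1‖ = (-1, -2, -1)/2.4495 = (-0.4082, -0.8165, -0.4082).
r_{12} = q_1·w_2 = -2.4495.
u_2 = w_2 + 2.4495·q_1 = (-5.0000, 2.0000, 1.0000).
r_{22} = ‖u_2‖ = 5.4772.

r_{22} = 5.4772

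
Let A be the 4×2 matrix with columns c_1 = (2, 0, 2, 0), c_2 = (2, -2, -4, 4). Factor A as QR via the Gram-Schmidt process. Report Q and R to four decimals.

Q = [[0.7071, 0.4867], [0.0000, -0.3244], [0.7071, -0.4867], [0.0000, 0.6489]], R = [[2.8284, -1.4142], [0.0000, 6.1644]]

c_1 = (2, 0, 2, 0); ‖c_1‖ = 2.8284, so e_1 = (0.7071, 0.0000, 0.7071, 0.0000).
e_1·c_2 = 0.7071·2 + 0.0000·(-2) + 0.7071·(-4) + 0.0000·4 = -1.4142.
u_2 = c_2 + 1.4142·e_1 = (3.0000, -2.0000, -3.0000, 4.0000).
‖u_2‖ = 6.1644, so e_2 = (0.4867, -0.3244, -0.4867, 0.6489).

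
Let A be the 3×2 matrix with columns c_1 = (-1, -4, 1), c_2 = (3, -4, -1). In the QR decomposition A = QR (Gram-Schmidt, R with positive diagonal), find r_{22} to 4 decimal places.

c_1 = (-1, -4, 1); ‖c_1‖ = 4.2426, so q_1 = (-0.2357, -0.9428, 0.2357).
q_1·c_2 = (-0.2357)·3 + (-0.9428)·(-4) + 0.2357·(-1) = 2.8284.
u_2 = c_2 − 2.8284·q_1 = (3.6667, -1.3333, -1.6667).
r_{22} = ‖u_2‖ = 4.2426.

r_{22} = 4.2426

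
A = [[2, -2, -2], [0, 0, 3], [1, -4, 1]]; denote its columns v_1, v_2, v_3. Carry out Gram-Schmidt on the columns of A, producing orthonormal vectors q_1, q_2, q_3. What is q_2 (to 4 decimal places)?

q_1 = v_1/‖v_1‖ = (2, 0, 1)/2.2361 = (0.8944, 0.0000, 0.4472).
r_{12} = q_1·v_2 = -3.5777.
u_2 = v_2 + 3.5777·q_1 = (1.2000, 0.0000, -2.4000).
‖u_2‖ = 2.6833, so q_2 = (0.4472, 0.0000, -0.8944).

q_2 = (0.4472, 0.0000, -0.8944)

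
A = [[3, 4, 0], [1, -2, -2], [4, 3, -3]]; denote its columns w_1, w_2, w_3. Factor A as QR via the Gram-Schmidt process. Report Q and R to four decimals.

w_1 = (3, 1, 4); ‖w_1‖ = 5.0990, so e_1 = (0.5883, 0.1961, 0.7845).
e_1·w_2 = 0.5883·4 + 0.1961·(-2) + 0.7845·3 = 4.3146.
u_2 = w_2 − 4.3146·e_1 = (1.4615, -2.8462, -0.3846).
‖u_2‖ = 3.2225, so e_2 = (0.4535, -0.8832, -0.1194).
e_1·w_3 = 0.5883·0 + 0.1961·(-2) + 0.7845·(-3) = -2.7456; e_2·w_3 = 0.4535·0 + (-0.8832)·(-2) + (-0.1194)·(-3) = 2.1245.
u_3 = w_3 + 2.7456·e_1 − 2.1245·e_2 = (0.6519, 0.4148, -0.5926).
‖u_3‖ = 0.9737, so e_3 = (0.6694, 0.4260, -0.6086).

Q = [[0.5883, 0.4535, 0.6694], [0.1961, -0.8832, 0.4260], [0.7845, -0.1194, -0.6086]], R = [[5.0990, 4.3146, -2.7456], [0.0000, 3.2225, 2.1245], [0.0000, 0.0000, 0.9737]]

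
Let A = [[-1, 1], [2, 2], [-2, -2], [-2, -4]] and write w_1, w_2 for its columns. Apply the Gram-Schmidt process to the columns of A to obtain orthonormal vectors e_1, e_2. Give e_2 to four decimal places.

e_2 = (0.7766, -0.1109, 0.1109, -0.6102)

w_1 = (-1, 2, -2, -2); ‖w_1‖ = 3.6056, so e_1 = (-0.2774, 0.5547, -0.5547, -0.5547).
e_1·w_2 = (-0.2774)·1 + 0.5547·2 + (-0.5547)·(-2) + (-0.5547)·(-4) = 4.1603.
u_2 = w_2 − 4.1603·e_1 = (2.1538, -0.3077, 0.3077, -1.6923).
‖u_2‖ = 2.7735, so e_2 = (0.7766, -0.1109, 0.1109, -0.6102).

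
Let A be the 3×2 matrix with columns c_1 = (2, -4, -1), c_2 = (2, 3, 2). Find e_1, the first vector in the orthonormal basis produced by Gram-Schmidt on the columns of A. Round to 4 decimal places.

c_1 = (2, -4, -1); ‖c_1‖ = 4.5826, so e_1 = (0.4364, -0.8729, -0.2182).

e_1 = (0.4364, -0.8729, -0.2182)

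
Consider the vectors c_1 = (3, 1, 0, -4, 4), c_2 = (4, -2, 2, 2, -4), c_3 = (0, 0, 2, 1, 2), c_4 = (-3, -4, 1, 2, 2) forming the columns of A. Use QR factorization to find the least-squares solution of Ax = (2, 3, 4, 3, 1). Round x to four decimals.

e_1 = c_1/‖c_1‖ = (3, 1, 0, -4, 4)/6.4807 = (0.4629, 0.1543, 0.0000, -0.6172, 0.6172).
r_{12} = e_1·c_2 = -2.1602.
u_2 = c_2 + 2.1602·e_1 = (5.0000, -1.6667, 2.0000, 0.6667, -2.6667).
‖u_2‖ = 6.2716, so e_2 = (0.7972, -0.2657, 0.3189, 0.1063, -0.4252).
r_{13} = e_1·c_3 = 0.6172; r_{23} = e_2·c_3 = -0.1063.
u_3 = c_3 − 0.6172·e_1 + 0.1063·e_2 = (-0.2010, -0.1235, 2.0339, 1.3923, 1.5738).
‖u_3‖ = 2.9339, so e_3 = (-0.0685, -0.0421, 0.6932, 0.4745, 0.5364).
r_{14} = e_1·c_4 = -2.0059; r_{24} = e_2·c_4 = -1.6476; r_{34} = e_3·c_4 = 3.0891.
u_4 = c_4 + 2.0059·e_1 + 1.6476·e_2 − 3.0891·e_3 = (-0.5463, -3.9983, -0.6160, -0.5288, 0.8805).
‖u_4‖ = 4.2094, so e_4 = (-0.1298, -0.9498, -0.1463, -0.1256, 0.2092).
Qᵀb = (0.1543, 1.9665, 4.4698, -3.8622).
Back-substitute: x_4 = -3.8622/4.2094 = -0.9175.
x_3 = (4.4698 − 3.0891·(-0.9175))/2.9339 = 2.4895.
x_2 = (1.9665 + 0.1063·2.4895 + 1.6476·(-0.9175))/6.2716 = 0.1147.
x_1 = (0.1543 + 2.1602·0.1147 − 0.6172·2.4895 + 2.0059·(-0.9175))/6.4807 = -0.4590.

x = (-0.4590, 0.1147, 2.4895, -0.9175)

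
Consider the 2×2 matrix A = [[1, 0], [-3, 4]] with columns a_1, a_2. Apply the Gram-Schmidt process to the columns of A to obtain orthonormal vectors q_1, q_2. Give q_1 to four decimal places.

q_1 = (0.3162, -0.9487)

q_1 = a_1/‖a_1‖ = (1, -3)/3.1623 = (0.3162, -0.9487).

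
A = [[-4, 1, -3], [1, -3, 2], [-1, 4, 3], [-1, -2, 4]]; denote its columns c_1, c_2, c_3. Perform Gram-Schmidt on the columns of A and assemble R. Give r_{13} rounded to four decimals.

r_{13} = 1.6059

q_1 = c_1/‖c_1‖ = (-4, 1, -1, -1)/4.3589 = (-0.9177, 0.2294, -0.2294, -0.2294).
r_{13} = q_1·c_3 = 1.6059.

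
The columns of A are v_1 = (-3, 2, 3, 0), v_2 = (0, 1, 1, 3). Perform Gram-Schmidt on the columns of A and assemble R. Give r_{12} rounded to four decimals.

r_{12} = 1.0660

v_1 = (-3, 2, 3, 0); ‖v_1‖ = 4.6904, so e_1 = (-0.6396, 0.4264, 0.6396, 0.0000).
r_{12} = e_1·v_2 = 1.0660.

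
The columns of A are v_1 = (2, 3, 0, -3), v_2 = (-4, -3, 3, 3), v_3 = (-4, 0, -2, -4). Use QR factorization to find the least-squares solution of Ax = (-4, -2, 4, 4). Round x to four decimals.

x = (0.3744, 1.2872, -0.1923)

v_1 = (2, 3, 0, -3); ‖v_1‖ = 4.6904, so e_1 = (0.4264, 0.6396, 0.0000, -0.6396).
e_1·v_2 = 0.4264·(-4) + 0.6396·(-3) + 0.0000·3 + (-0.6396)·3 = -5.5432.
u_2 = v_2 + 5.5432·e_1 = (-1.6364, 0.5455, 3.0000, -0.5455).
‖u_2‖ = 3.5032, so e_2 = (-0.4671, 0.1557, 0.8563, -0.1557).
e_1·v_3 = 0.4264·(-4) + 0.6396·0 + 0.0000·(-2) + (-0.6396)·(-4) = 0.8528; e_2·v_3 = (-0.4671)·(-4) + 0.1557·0 + 0.8563·(-2) + (-0.1557)·(-4) = 0.7785.
u_3 = v_3 − 0.8528·e_1 − 0.7785·e_2 = (-4.0000, -0.6667, -2.6667, -3.3333).
‖u_3‖ = 5.8878, so e_3 = (-0.6794, -0.1132, -0.4529, -0.5661).
Qᵀb = (-5.5432, 4.3596, -1.1323).
Back-substitute: x_3 = -1.1323/5.8878 = -0.1923.
x_2 = (4.3596 − 0.7785·(-0.1923))/3.5032 = 1.2872.
x_1 = (-5.5432 + 5.5432·1.2872 − 0.8528·(-0.1923))/4.6904 = 0.3744.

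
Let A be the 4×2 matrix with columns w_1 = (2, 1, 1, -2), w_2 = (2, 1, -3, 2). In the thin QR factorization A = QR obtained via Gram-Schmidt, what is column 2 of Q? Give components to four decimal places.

w_1 = (2, 1, 1, -2); ‖w_1‖ = 3.1623, so q_1 = (0.6325, 0.3162, 0.3162, -0.6325).
q_1·w_2 = 0.6325·2 + 0.3162·1 + 0.3162·(-3) + (-0.6325)·2 = -0.6325.
u_2 = w_2 + 0.6325·q_1 = (2.4000, 1.2000, -2.8000, 1.6000).
‖u_2‖ = 4.1952, so q_2 = (0.5721, 0.2860, -0.6674, 0.3814).

q_2 = (0.5721, 0.2860, -0.6674, 0.3814)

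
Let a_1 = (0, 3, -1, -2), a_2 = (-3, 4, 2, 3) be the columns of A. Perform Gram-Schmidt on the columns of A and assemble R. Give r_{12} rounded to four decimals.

r_{12} = 1.0690

a_1 = (0, 3, -1, -2); ‖a_1‖ = 3.7417, so q_1 = (0.0000, 0.8018, -0.2673, -0.5345).
r_{12} = q_1·a_2 = 1.0690.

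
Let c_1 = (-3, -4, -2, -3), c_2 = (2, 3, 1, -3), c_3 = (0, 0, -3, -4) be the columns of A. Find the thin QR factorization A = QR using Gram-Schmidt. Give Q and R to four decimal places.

Q = [[-0.4867, 0.2542, 0.2432], [-0.6489, 0.4138, 0.2289], [-0.3244, 0.0946, -0.9394], [-0.4867, -0.8690, 0.0779]], R = [[6.1644, -1.7844, 2.9200], [0.0000, 4.4515, 3.1923], [0.0000, 0.0000, 2.5066]]

c_1 = (-3, -4, -2, -3); ‖c_1‖ = 6.1644, so q_1 = (-0.4867, -0.6489, -0.3244, -0.4867).
q_1·c_2 = (-0.4867)·2 + (-0.6489)·3 + (-0.3244)·1 + (-0.4867)·(-3) = -1.7844.
u_2 = c_2 + 1.7844·q_1 = (1.1316, 1.8421, 0.4211, -3.8684).
‖u_2‖ = 4.4515, so q_2 = (0.2542, 0.4138, 0.0946, -0.8690).
q_1·c_3 = (-0.4867)·0 + (-0.6489)·0 + (-0.3244)·(-3) + (-0.4867)·(-4) = 2.9200; q_2·c_3 = 0.2542·0 + 0.4138·0 + 0.0946·(-3) + (-0.8690)·(-4) = 3.1923.
u_3 = c_3 − 2.9200·q_1 − 3.1923·q_2 = (0.6096, 0.5737, -2.3546, 0.1952).
‖u_3‖ = 2.5066, so q_3 = (0.2432, 0.2289, -0.9394, 0.0779).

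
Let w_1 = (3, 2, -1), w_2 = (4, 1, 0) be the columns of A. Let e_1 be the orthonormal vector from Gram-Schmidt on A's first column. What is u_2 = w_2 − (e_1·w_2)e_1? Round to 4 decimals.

u_2 = (1.0000, -1.0000, 1.0000)

w_1 = (3, 2, -1); ‖w_1‖ = 3.7417, so e_1 = (0.8018, 0.5345, -0.2673).
e_1·w_2 = 0.8018·4 + 0.5345·1 + (-0.2673)·0 = 3.7417.
u_2 = w_2 − 3.7417·e_1 = (1.0000, -1.0000, 1.0000).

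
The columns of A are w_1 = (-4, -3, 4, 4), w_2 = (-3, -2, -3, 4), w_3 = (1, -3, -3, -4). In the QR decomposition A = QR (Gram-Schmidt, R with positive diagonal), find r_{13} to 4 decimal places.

r_{13} = -3.0464

w_1 = (-4, -3, 4, 4); ‖w_1‖ = 7.5498, so q_1 = (-0.5298, -0.3974, 0.5298, 0.5298).
r_{13} = q_1·w_3 = -3.0464.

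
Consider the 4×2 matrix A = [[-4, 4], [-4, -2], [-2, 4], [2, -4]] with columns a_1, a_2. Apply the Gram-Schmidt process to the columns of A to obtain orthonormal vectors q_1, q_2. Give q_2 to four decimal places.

q_2 = (0.2609, -0.7176, 0.4566, -0.4566)

q_1 = a_1/‖a_1‖ = (-4, -4, -2, 2)/6.3246 = (-0.6325, -0.6325, -0.3162, 0.3162).
r_{12} = q_1·a_2 = -3.7947.
u_2 = a_2 + 3.7947·q_1 = (1.6000, -4.4000, 2.8000, -2.8000).
‖u_2‖ = 6.1319, so q_2 = (0.2609, -0.7176, 0.4566, -0.4566).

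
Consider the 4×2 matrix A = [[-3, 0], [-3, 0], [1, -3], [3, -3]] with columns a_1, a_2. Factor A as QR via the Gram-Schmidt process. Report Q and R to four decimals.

Q = [[-0.5669, -0.3586], [-0.5669, -0.3586], [0.1890, -0.7171], [0.5669, -0.4781]], R = [[5.2915, -2.2678], [0.0000, 3.5857]]

a_1 = (-3, -3, 1, 3); ‖a_1‖ = 5.2915, so e_1 = (-0.5669, -0.5669, 0.1890, 0.5669).
e_1·a_2 = (-0.5669)·0 + (-0.5669)·0 + 0.1890·(-3) + 0.5669·(-3) = -2.2678.
u_2 = a_2 + 2.2678·e_1 = (-1.2857, -1.2857, -2.5714, -1.7143).
‖u_2‖ = 3.5857, so e_2 = (-0.3586, -0.3586, -0.7171, -0.4781).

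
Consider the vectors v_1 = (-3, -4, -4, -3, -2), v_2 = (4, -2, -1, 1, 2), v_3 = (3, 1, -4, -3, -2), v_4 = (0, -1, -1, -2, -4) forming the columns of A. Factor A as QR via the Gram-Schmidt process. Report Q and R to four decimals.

Q = [[-0.4082, 0.7209, 0.4641, 0.2952], [-0.5443, -0.5028, 0.5562, -0.3543], [-0.5443, -0.3031, -0.4071, 0.4517], [-0.4082, 0.1220, -0.4190, 0.0811], [-0.2722, 0.3475, -0.3660, -0.7594]], R = [[7.3485, -0.9526, 2.1773, 2.9938], [0.0000, 5.0093, 1.8115, -0.8281], [0.0000, 0.0000, 5.5658, 2.1527], [0.0000, 0.0000, 0.0000, 2.7780]]

e_1 = v_1/‖v_1‖ = (-3, -4, -4, -3, -2)/7.3485 = (-0.4082, -0.5443, -0.5443, -0.4082, -0.2722).
r_{12} = e_1·v_2 = -0.9526.
u_2 = v_2 + 0.9526·e_1 = (3.6111, -2.5185, -1.5185, 0.6111, 1.7407).
‖u_2‖ = 5.0093, so e_2 = (0.7209, -0.5028, -0.3031, 0.1220, 0.3475).
r_{13} = e_1·v_3 = 2.1773; r_{23} = e_2·v_3 = 1.8115.
u_3 = v_3 − 2.1773·e_1 − 1.8115·e_2 = (2.5830, 3.0959, -2.2657, -2.3321, -2.0369).
‖u_3‖ = 5.5658, so e_3 = (0.4641, 0.5562, -0.4071, -0.4190, -0.3660).
r_{14} = e_1·v_4 = 2.9938; r_{24} = e_2·v_4 = -0.8281; r_{34} = e_3·v_4 = 2.1527.
u_4 = v_4 − 2.9938·e_1 + 0.8281·e_2 − 2.1527·e_3 = (0.8201, -0.9842, 1.2549, 0.2253, -2.1096).
‖u_4‖ = 2.7780, so e_4 = (0.2952, -0.3543, 0.4517, 0.0811, -0.7594).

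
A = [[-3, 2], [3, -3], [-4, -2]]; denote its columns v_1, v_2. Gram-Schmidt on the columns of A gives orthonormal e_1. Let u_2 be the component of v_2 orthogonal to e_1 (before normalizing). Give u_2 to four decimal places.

u_2 = (1.3824, -2.3824, -2.8235)

v_1 = (-3, 3, -4); ‖v_1‖ = 5.8310, so e_1 = (-0.5145, 0.5145, -0.6860).
e_1·v_2 = (-0.5145)·2 + 0.5145·(-3) + (-0.6860)·(-2) = -1.2005.
u_2 = v_2 + 1.2005·e_1 = (1.3824, -2.3824, -2.8235).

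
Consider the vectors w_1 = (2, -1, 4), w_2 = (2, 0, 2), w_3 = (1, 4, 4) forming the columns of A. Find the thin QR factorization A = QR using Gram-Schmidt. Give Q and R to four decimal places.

Q = [[0.4364, 0.8018, -0.4082], [-0.2182, 0.5345, 0.8165], [0.8729, -0.2673, 0.4082]], R = [[4.5826, 2.6186, 3.0551], [0.0000, 1.0690, 1.8708], [0.0000, 0.0000, 4.4907]]

w_1 = (2, -1, 4); ‖w_1‖ = 4.5826, so q_1 = (0.4364, -0.2182, 0.8729).
q_1·w_2 = 0.4364·2 + (-0.2182)·0 + 0.8729·2 = 2.6186.
u_2 = w_2 − 2.6186·q_1 = (0.8571, 0.5714, -0.2857).
‖u_2‖ = 1.0690, so q_2 = (0.8018, 0.5345, -0.2673).
q_1·w_3 = 0.4364·1 + (-0.2182)·4 + 0.8729·4 = 3.0551; q_2·w_3 = 0.8018·1 + 0.5345·4 + (-0.2673)·4 = 1.8708.
u_3 = w_3 − 3.0551·q_1 − 1.8708·q_2 = (-1.8333, 3.6667, 1.8333).
‖u_3‖ = 4.4907, so q_3 = (-0.4082, 0.8165, 0.4082).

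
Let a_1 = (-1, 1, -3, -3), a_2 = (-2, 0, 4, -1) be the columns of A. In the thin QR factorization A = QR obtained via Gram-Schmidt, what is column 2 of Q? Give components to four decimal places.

a_1 = (-1, 1, -3, -3); ‖a_1‖ = 4.4721, so e_1 = (-0.2236, 0.2236, -0.6708, -0.6708).
e_1·a_2 = (-0.2236)·(-2) + 0.2236·0 + (-0.6708)·4 + (-0.6708)·(-1) = -1.5652.
u_2 = a_2 + 1.5652·e_1 = (-2.3500, 0.3500, 2.9500, -2.0500).
‖u_2‖ = 4.3070, so e_2 = (-0.5456, 0.0813, 0.6849, -0.4760).

e_2 = (-0.5456, 0.0813, 0.6849, -0.4760)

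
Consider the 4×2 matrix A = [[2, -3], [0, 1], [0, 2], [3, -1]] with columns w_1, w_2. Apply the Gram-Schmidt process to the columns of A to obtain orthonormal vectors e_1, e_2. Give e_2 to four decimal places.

e_2 = (-0.5455, 0.3377, 0.6754, 0.3637)

e_1 = w_1/‖w_1‖ = (2, 0, 0, 3)/3.6056 = (0.5547, 0.0000, 0.0000, 0.8321).
r_{12} = e_1·w_2 = -2.4962.
u_2 = w_2 + 2.4962·e_1 = (-1.6154, 1.0000, 2.0000, 1.0769).
‖u_2‖ = 2.9613, so e_2 = (-0.5455, 0.3377, 0.6754, 0.3637).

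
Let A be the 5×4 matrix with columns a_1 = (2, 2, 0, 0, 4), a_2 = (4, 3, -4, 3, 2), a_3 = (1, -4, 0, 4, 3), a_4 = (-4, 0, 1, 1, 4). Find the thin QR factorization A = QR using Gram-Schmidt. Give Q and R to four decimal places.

e_1 = a_1/‖a_1‖ = (2, 2, 0, 0, 4)/4.8990 = (0.4082, 0.4082, 0.0000, 0.0000, 0.8165).
r_{12} = e_1·a_2 = 4.4907.
u_2 = a_2 − 4.4907·e_1 = (2.1667, 1.1667, -4.0000, 3.0000, -1.6667).
‖u_2‖ = 5.8166, so e_2 = (0.3725, 0.2006, -0.6877, 0.5158, -0.2865).
r_{13} = e_1·a_3 = 1.2247; r_{23} = e_2·a_3 = 0.7736.
u_3 = a_3 − 1.2247·e_1 − 0.7736·e_2 = (0.2118, -4.6552, 0.5320, 3.6010, 2.2217).
‖u_3‖ = 6.3168, so e_3 = (0.0335, -0.7370, 0.0842, 0.5701, 0.3517).
r_{14} = e_1·a_4 = 1.6330; r_{24} = e_2·a_4 = -2.8080; r_{34} = e_3·a_4 = 1.9270.
u_4 = a_4 − 1.6330·e_1 + 2.8080·e_2 − 1.9270·e_3 = (-3.6853, 1.3167, -1.0933, 1.3498, 1.1843).
‖u_4‖ = 4.4424, so e_4 = (-0.8296, 0.2964, -0.2461, 0.3038, 0.2666).

Q = [[0.4082, 0.3725, 0.0335, -0.8296], [0.4082, 0.2006, -0.7370, 0.2964], [0.0000, -0.6877, 0.0842, -0.2461], [0.0000, 0.5158, 0.5701, 0.3038], [0.8165, -0.2865, 0.3517, 0.2666]], R = [[4.8990, 4.4907, 1.2247, 1.6330], [0.0000, 5.8166, 0.7736, -2.8080], [0.0000, 0.0000, 6.3168, 1.9270], [0.0000, 0.0000, 0.0000, 4.4424]]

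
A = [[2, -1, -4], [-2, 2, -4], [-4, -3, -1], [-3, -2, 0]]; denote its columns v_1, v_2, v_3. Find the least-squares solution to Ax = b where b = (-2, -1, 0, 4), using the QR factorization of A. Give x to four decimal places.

v_1 = (2, -2, -4, -3); ‖v_1‖ = 5.7446, so e_1 = (0.3482, -0.3482, -0.6963, -0.5222).
e_1·v_2 = 0.3482·(-1) + (-0.3482)·2 + (-0.6963)·(-3) + (-0.5222)·(-2) = 2.0889.
u_2 = v_2 − 2.0889·e_1 = (-1.7273, 2.7273, -1.5455, -0.9091).
‖u_2‖ = 3.6927, so e_2 = (-0.4677, 0.7385, -0.4185, -0.2462).
e_1·v_3 = 0.3482·(-4) + (-0.3482)·(-4) + (-0.6963)·(-1) + (-0.5222)·0 = 0.6963; e_2·v_3 = (-0.4677)·(-4) + 0.7385·(-4) + (-0.4185)·(-1) + (-0.2462)·0 = -0.6647.
u_3 = v_3 − 0.6963·e_1 + 0.6647·e_2 = (-4.5533, -3.2667, -0.7933, 0.2000).
‖u_3‖ = 5.6633, so e_3 = (-0.8040, -0.5768, -0.1401, 0.0353).
Qᵀb = (-2.4371, -0.7878, 2.3261).
Back-substitute: x_3 = 2.3261/5.6633 = 0.4107.
x_2 = (-0.7878 + 0.6647·0.4107)/3.6927 = -0.1394.
x_1 = (-2.4371 − 2.0889·(-0.1394) − 0.6963·0.4107)/5.7446 = -0.4233.

x = (-0.4233, -0.1394, 0.4107)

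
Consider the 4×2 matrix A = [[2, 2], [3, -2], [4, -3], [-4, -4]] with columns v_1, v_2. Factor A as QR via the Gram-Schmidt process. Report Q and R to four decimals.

v_1 = (2, 3, 4, -4); ‖v_1‖ = 6.7082, so q_1 = (0.2981, 0.4472, 0.5963, -0.5963).
q_1·v_2 = 0.2981·2 + 0.4472·(-2) + 0.5963·(-3) + (-0.5963)·(-4) = 0.2981.
u_2 = v_2 − 0.2981·q_1 = (1.9111, -2.1333, -3.1778, -3.8222).
‖u_2‖ = 5.7368, so q_2 = (0.3331, -0.3719, -0.5539, -0.6663).

Q = [[0.2981, 0.3331], [0.4472, -0.3719], [0.5963, -0.5539], [-0.5963, -0.6663]], R = [[6.7082, 0.2981], [0.0000, 5.7368]]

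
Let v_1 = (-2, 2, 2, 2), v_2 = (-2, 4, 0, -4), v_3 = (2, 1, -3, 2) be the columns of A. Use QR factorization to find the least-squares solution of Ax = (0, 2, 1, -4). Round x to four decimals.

x = (-0.3590, 0.6410, -0.2949)

v_1 = (-2, 2, 2, 2); ‖v_1‖ = 4.0000, so q_1 = (-0.5000, 0.5000, 0.5000, 0.5000).
q_1·v_2 = (-0.5000)·(-2) + 0.5000·4 + 0.5000·0 + 0.5000·(-4) = 1.0000.
u_2 = v_2 − 1.0000·q_1 = (-1.5000, 3.5000, -0.5000, -4.5000).
‖u_2‖ = 5.9161, so q_2 = (-0.2535, 0.5916, -0.0845, -0.7606).
q_1·v_3 = (-0.5000)·2 + 0.5000·1 + 0.5000·(-3) + 0.5000·2 = -1.0000; q_2·v_3 = (-0.2535)·2 + 0.5916·1 + (-0.0845)·(-3) + (-0.7606)·2 = -1.1832.
u_3 = v_3 + 1.0000·q_1 + 1.1832·q_2 = (1.2000, 2.2000, -2.6000, 1.6000).
‖u_3‖ = 3.9497, so q_3 = (0.3038, 0.5570, -0.6583, 0.4051).
Qᵀb = (-0.5000, 4.1413, -1.1647).
Back-substitute: x_3 = -1.1647/3.9497 = -0.2949.
x_2 = (4.1413 + 1.1832·(-0.2949))/5.9161 = 0.6410.
x_1 = (-0.5000 − 1.0000·0.6410 + 1.0000·(-0.2949))/4.0000 = -0.3590.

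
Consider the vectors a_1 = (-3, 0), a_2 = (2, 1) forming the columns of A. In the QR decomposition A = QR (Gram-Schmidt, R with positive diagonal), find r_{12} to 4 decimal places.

r_{12} = -2.0000

a_1 = (-3, 0); ‖a_1‖ = 3.0000, so e_1 = (-1.0000, 0.0000).
r_{12} = e_1·a_2 = -2.0000.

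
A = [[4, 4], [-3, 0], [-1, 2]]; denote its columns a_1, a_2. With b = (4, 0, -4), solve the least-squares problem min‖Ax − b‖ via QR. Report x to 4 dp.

x = (0.8889, -0.2222)

e_1 = a_1/‖a_1‖ = (4, -3, -1)/5.0990 = (0.7845, -0.5883, -0.1961).
r_{12} = e_1·a_2 = 2.7456.
u_2 = a_2 − 2.7456·e_1 = (1.8462, 1.6154, 2.5385).
‖u_2‖ = 3.5301, so e_2 = (0.5230, 0.4576, 0.7191).
Qᵀb = (3.9223, -0.7845).
Back-substitute: x_2 = -0.7845/3.5301 = -0.2222.
x_1 = (3.9223 − 2.7456·(-0.2222))/5.0990 = 0.8889.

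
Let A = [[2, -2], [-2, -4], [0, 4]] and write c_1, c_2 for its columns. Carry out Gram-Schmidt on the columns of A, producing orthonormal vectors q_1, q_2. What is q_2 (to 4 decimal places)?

q_2 = (-0.5145, -0.5145, 0.6860)

c_1 = (2, -2, 0); ‖c_1‖ = 2.8284, so q_1 = (0.7071, -0.7071, 0.0000).
q_1·c_2 = 0.7071·(-2) + (-0.7071)·(-4) + 0.0000·4 = 1.4142.
u_2 = c_2 − 1.4142·q_1 = (-3.0000, -3.0000, 4.0000).
‖u_2‖ = 5.8310, so q_2 = (-0.5145, -0.5145, 0.6860).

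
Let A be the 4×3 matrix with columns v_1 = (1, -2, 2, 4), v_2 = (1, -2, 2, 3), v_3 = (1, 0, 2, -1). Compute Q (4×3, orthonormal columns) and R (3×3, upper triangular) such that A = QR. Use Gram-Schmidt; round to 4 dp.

v_1 = (1, -2, 2, 4); ‖v_1‖ = 5.0000, so q_1 = (0.2000, -0.4000, 0.4000, 0.8000).
q_1·v_2 = 0.2000·1 + (-0.4000)·(-2) + 0.4000·2 + 0.8000·3 = 4.2000.
u_2 = v_2 − 4.2000·q_1 = (0.1600, -0.3200, 0.3200, -0.3600).
‖u_2‖ = 0.6000, so q_2 = (0.2667, -0.5333, 0.5333, -0.6000).
q_1·v_3 = 0.2000·1 + (-0.4000)·0 + 0.4000·2 + 0.8000·(-1) = 0.2000; q_2·v_3 = 0.2667·1 + (-0.5333)·0 + 0.5333·2 + (-0.6000)·(-1) = 1.9333.
u_3 = v_3 − 0.2000·q_1 − 1.9333·q_2 = (0.4444, 1.1111, 0.8889, 0.0000).
‖u_3‖ = 1.4907, so q_3 = (0.2981, 0.7454, 0.5963, 0.0000).

Q = [[0.2000, 0.2667, 0.2981], [-0.4000, -0.5333, 0.7454], [0.4000, 0.5333, 0.5963], [0.8000, -0.6000, 0.0000]], R = [[5.0000, 4.2000, 0.2000], [0.0000, 0.6000, 1.9333], [0.0000, 0.0000, 1.4907]]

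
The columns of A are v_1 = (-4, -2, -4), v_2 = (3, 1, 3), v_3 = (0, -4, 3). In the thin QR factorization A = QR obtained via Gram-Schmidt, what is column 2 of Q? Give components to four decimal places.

e_1 = v_1/‖v_1‖ = (-4, -2, -4)/6.0000 = (-0.6667, -0.3333, -0.6667).
r_{12} = e_1·v_2 = -4.3333.
u_2 = v_2 + 4.3333·e_1 = (0.1111, -0.4444, 0.1111).
‖u_2‖ = 0.4714, so e_2 = (0.2357, -0.9428, 0.2357).

e_2 = (0.2357, -0.9428, 0.2357)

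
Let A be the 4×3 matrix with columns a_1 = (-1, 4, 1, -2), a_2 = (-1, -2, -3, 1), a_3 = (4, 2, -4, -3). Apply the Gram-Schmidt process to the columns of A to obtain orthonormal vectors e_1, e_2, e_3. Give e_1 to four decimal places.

a_1 = (-1, 4, 1, -2); ‖a_1‖ = 4.6904, so e_1 = (-0.2132, 0.8528, 0.2132, -0.4264).

e_1 = (-0.2132, 0.8528, 0.2132, -0.4264)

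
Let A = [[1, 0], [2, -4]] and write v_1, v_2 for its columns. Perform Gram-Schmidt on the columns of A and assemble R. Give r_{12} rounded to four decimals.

v_1 = (1, 2); ‖v_1‖ = 2.2361, so q_1 = (0.4472, 0.8944).
r_{12} = q_1·v_2 = -3.5777.

r_{12} = -3.5777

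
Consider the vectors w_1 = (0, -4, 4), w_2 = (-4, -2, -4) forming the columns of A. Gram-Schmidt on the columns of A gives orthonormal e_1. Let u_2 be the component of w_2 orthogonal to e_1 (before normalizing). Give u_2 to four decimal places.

w_1 = (0, -4, 4); ‖w_1‖ = 5.6569, so e_1 = (0.0000, -0.7071, 0.7071).
e_1·w_2 = 0.0000·(-4) + (-0.7071)·(-2) + 0.7071·(-4) = -1.4142.
u_2 = w_2 + 1.4142·e_1 = (-4.0000, -3.0000, -3.0000).

u_2 = (-4.0000, -3.0000, -3.0000)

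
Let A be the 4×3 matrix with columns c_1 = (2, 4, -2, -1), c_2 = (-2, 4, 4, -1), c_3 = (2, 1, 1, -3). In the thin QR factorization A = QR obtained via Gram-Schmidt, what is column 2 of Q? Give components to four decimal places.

c_1 = (2, 4, -2, -1); ‖c_1‖ = 5.0000, so e_1 = (0.4000, 0.8000, -0.4000, -0.2000).
e_1·c_2 = 0.4000·(-2) + 0.8000·4 + (-0.4000)·4 + (-0.2000)·(-1) = 1.0000.
u_2 = c_2 − 1.0000·e_1 = (-2.4000, 3.2000, 4.4000, -0.8000).
‖u_2‖ = 6.0000, so e_2 = (-0.4000, 0.5333, 0.7333, -0.1333).

e_2 = (-0.4000, 0.5333, 0.7333, -0.1333)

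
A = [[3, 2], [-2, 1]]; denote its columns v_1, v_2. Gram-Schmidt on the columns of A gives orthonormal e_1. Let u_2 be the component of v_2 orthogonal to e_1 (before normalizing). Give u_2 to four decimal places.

e_1 = v_1/‖v_1‖ = (3, -2)/3.6056 = (0.8321, -0.5547).
r_{12} = e_1·v_2 = 1.1094.
u_2 = v_2 − 1.1094·e_1 = (1.0769, 1.6154).

u_2 = (1.0769, 1.6154)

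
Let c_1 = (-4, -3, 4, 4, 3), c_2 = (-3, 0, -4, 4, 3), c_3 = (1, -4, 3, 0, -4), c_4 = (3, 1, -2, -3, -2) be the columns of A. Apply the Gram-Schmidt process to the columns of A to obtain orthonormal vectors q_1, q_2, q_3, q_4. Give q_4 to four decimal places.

q_1 = c_1/‖c_1‖ = (-4, -3, 4, 4, 3)/8.1240 = (-0.4924, -0.3693, 0.4924, 0.4924, 0.3693).
r_{12} = q_1·c_2 = 2.5849.
u_2 = c_2 − 2.5849·q_1 = (-1.7273, 0.9545, -5.2727, 2.7273, 2.0455).
‖u_2‖ = 6.5817, so q_2 = (-0.2624, 0.1450, -0.8011, 0.4144, 0.3108).
r_{13} = q_1·c_3 = 0.9847; r_{23} = q_2·c_3 = -4.4891.
u_3 = c_3 − 0.9847·q_1 + 4.4891·q_2 = (0.3068, -2.9853, -1.0811, 1.3753, -2.9685).
‖u_3‖ = 4.5693, so q_3 = (0.0671, -0.6533, -0.2366, 0.3010, -0.6497).
r_{14} = q_1·c_4 = -5.0468; r_{24} = q_2·c_4 = -0.9047; r_{34} = q_3·c_4 = 0.4176.
u_4 = c_4 + 5.0468·q_1 + 0.9047·q_2 − 0.4176·q_3 = (0.2497, -0.4596, -0.1411, -0.2660, 0.4161).
‖u_4‖ = 0.7330, so q_4 = (0.3406, -0.6269, -0.1925, -0.3628, 0.5677).

q_4 = (0.3406, -0.6269, -0.1925, -0.3628, 0.5677)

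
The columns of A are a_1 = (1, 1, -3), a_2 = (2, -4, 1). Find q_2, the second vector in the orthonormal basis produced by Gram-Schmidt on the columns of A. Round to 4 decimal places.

q_2 = (0.5672, -0.8193, -0.0840)

a_1 = (1, 1, -3); ‖a_1‖ = 3.3166, so q_1 = (0.3015, 0.3015, -0.9045).
q_1·a_2 = 0.3015·2 + 0.3015·(-4) + (-0.9045)·1 = -1.5076.
u_2 = a_2 + 1.5076·q_1 = (2.4545, -3.5455, -0.3636).
‖u_2‖ = 4.3275, so q_2 = (0.5672, -0.8193, -0.0840).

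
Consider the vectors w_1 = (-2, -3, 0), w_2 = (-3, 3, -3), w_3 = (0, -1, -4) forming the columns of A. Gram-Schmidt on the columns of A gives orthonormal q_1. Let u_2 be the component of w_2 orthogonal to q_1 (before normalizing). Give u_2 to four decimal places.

u_2 = (-3.4615, 2.3077, -3.0000)

q_1 = w_1/‖w_1‖ = (-2, -3, 0)/3.6056 = (-0.5547, -0.8321, 0.0000).
r_{12} = q_1·w_2 = -0.8321.
u_2 = w_2 + 0.8321·q_1 = (-3.4615, 2.3077, -3.0000).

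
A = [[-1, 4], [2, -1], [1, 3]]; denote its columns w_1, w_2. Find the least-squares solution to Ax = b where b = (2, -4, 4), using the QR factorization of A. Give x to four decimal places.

x = (-0.5714, 0.8571)

e_1 = w_1/‖w_1‖ = (-1, 2, 1)/2.4495 = (-0.4082, 0.8165, 0.4082).
r_{12} = e_1·w_2 = -1.2247.
u_2 = w_2 + 1.2247·e_1 = (3.5000, 0.0000, 3.5000).
‖u_2‖ = 4.9497, so e_2 = (0.7071, 0.0000, 0.7071).
Qᵀb = (-2.4495, 4.2426).
Back-substitute: x_2 = 4.2426/4.9497 = 0.8571.
x_1 = (-2.4495 + 1.2247·0.8571)/2.4495 = -0.5714.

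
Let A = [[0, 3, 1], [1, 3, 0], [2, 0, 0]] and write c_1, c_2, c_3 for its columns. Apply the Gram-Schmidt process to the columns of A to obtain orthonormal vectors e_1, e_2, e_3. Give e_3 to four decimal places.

e_3 = (0.6667, -0.6667, 0.3333)

c_1 = (0, 1, 2); ‖c_1‖ = 2.2361, so e_1 = (0.0000, 0.4472, 0.8944).
e_1·c_2 = 0.0000·3 + 0.4472·3 + 0.8944·0 = 1.3416.
u_2 = c_2 − 1.3416·e_1 = (3.0000, 2.4000, -1.2000).
‖u_2‖ = 4.0249, so e_2 = (0.7454, 0.5963, -0.2981).
e_1·c_3 = 0.0000·1 + 0.4472·0 + 0.8944·0 = 0.0000; e_2·c_3 = 0.7454·1 + 0.5963·0 + (-0.2981)·0 = 0.7454.
u_3 = c_3 + 0.0000·e_1 − 0.7454·e_2 = (0.4444, -0.4444, 0.2222).
‖u_3‖ = 0.6667, so e_3 = (0.6667, -0.6667, 0.3333).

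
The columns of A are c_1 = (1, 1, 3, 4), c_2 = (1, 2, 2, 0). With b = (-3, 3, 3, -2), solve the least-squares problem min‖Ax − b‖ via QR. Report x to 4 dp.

x = (-0.4444, 1.4444)

e_1 = c_1/‖c_1‖ = (1, 1, 3, 4)/5.1962 = (0.1925, 0.1925, 0.5774, 0.7698).
r_{12} = e_1·c_2 = 1.7321.
u_2 = c_2 − 1.7321·e_1 = (0.6667, 1.6667, 1.0000, -1.3333).
‖u_2‖ = 2.4495, so e_2 = (0.2722, 0.6804, 0.4082, -0.5443).
Qᵀb = (0.1925, 3.5382).
Back-substitute: x_2 = 3.5382/2.4495 = 1.4444.
x_1 = (0.1925 − 1.7321·1.4444)/5.1962 = -0.4444.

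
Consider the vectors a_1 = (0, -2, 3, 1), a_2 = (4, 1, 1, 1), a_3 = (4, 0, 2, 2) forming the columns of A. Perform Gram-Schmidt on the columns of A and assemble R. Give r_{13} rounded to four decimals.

e_1 = a_1/‖a_1‖ = (0, -2, 3, 1)/3.7417 = (0.0000, -0.5345, 0.8018, 0.2673).
r_{13} = e_1·a_3 = 2.1381.

r_{13} = 2.1381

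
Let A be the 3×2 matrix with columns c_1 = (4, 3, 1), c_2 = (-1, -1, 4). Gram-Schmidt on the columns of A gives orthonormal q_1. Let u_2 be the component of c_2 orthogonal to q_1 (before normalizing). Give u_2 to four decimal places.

u_2 = (-0.5385, -0.6538, 4.1154)

c_1 = (4, 3, 1); ‖c_1‖ = 5.0990, so q_1 = (0.7845, 0.5883, 0.1961).
q_1·c_2 = 0.7845·(-1) + 0.5883·(-1) + 0.1961·4 = -0.5883.
u_2 = c_2 + 0.5883·q_1 = (-0.5385, -0.6538, 4.1154).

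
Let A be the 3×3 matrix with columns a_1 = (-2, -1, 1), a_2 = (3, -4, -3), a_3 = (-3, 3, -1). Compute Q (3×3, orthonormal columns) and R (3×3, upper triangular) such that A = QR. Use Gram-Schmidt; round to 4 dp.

a_1 = (-2, -1, 1); ‖a_1‖ = 2.4495, so e_1 = (-0.8165, -0.4082, 0.4082).
e_1·a_2 = (-0.8165)·3 + (-0.4082)·(-4) + 0.4082·(-3) = -2.0412.
u_2 = a_2 + 2.0412·e_1 = (1.3333, -4.8333, -2.1667).
‖u_2‖ = 5.4620, so e_2 = (0.2441, -0.8849, -0.3967).
e_1·a_3 = (-0.8165)·(-3) + (-0.4082)·3 + 0.4082·(-1) = 0.8165; e_2·a_3 = 0.2441·(-3) + (-0.8849)·3 + (-0.3967)·(-1) = -2.9904.
u_3 = a_3 − 0.8165·e_1 + 2.9904·e_2 = (-1.6034, 0.6872, -2.5196).
‖u_3‖ = 3.0645, so e_3 = (-0.5232, 0.2242, -0.8222).

Q = [[-0.8165, 0.2441, -0.5232], [-0.4082, -0.8849, 0.2242], [0.4082, -0.3967, -0.8222]], R = [[2.4495, -2.0412, 0.8165], [0.0000, 5.4620, -2.9904], [0.0000, 0.0000, 3.0645]]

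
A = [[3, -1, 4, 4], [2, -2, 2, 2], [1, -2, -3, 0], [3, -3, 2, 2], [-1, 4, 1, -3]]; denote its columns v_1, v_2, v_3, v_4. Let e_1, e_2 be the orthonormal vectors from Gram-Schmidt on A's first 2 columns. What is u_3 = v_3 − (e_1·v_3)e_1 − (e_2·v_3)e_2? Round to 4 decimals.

v_1 = (3, 2, 1, 3, -1); ‖v_1‖ = 4.8990, so e_1 = (0.6124, 0.4082, 0.2041, 0.6124, -0.2041).
e_1·v_2 = 0.6124·(-1) + 0.4082·(-2) + 0.2041·(-2) + 0.6124·(-3) + (-0.2041)·4 = -4.4907.
u_2 = v_2 + 4.4907·e_1 = (1.7500, -0.1667, -1.0833, -0.2500, 3.0833).
‖u_2‖ = 3.7193, so e_2 = (0.4705, -0.0448, -0.2913, -0.0672, 0.8290).
e_1·v_3 = 0.6124·4 + 0.4082·2 + 0.2041·(-3) + 0.6124·2 + (-0.2041)·1 = 3.6742; e_2·v_3 = 0.4705·4 + (-0.0448)·2 + (-0.2913)·(-3) + (-0.0672)·2 + 0.8290·1 = 3.3608.
u_3 = v_3 − 3.6742·e_1 − 3.3608·e_2 = (0.1687, 0.6506, -2.7711, -0.0241, -1.0361).

u_3 = (0.1687, 0.6506, -2.7711, -0.0241, -1.0361)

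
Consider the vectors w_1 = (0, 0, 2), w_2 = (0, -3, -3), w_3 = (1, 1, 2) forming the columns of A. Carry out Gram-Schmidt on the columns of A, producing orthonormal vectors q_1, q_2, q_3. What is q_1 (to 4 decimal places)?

w_1 = (0, 0, 2); ‖w_1‖ = 2.0000, so q_1 = (0.0000, 0.0000, 1.0000).

q_1 = (0.0000, 0.0000, 1.0000)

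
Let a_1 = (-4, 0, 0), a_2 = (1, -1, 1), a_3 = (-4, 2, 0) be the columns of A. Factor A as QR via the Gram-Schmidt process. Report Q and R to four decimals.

Q = [[-1.0000, 0.0000, 0.0000], [0.0000, -0.7071, 0.7071], [0.0000, 0.7071, 0.7071]], R = [[4.0000, -1.0000, 4.0000], [0.0000, 1.4142, -1.4142], [0.0000, 0.0000, 1.4142]]

a_1 = (-4, 0, 0); ‖a_1‖ = 4.0000, so q_1 = (-1.0000, 0.0000, 0.0000).
q_1·a_2 = (-1.0000)·1 + 0.0000·(-1) + 0.0000·1 = -1.0000.
u_2 = a_2 + 1.0000·q_1 = (0.0000, -1.0000, 1.0000).
‖u_2‖ = 1.4142, so q_2 = (0.0000, -0.7071, 0.7071).
q_1·a_3 = (-1.0000)·(-4) + 0.0000·2 + 0.0000·0 = 4.0000; q_2·a_3 = 0.0000·(-4) + (-0.7071)·2 + 0.7071·0 = -1.4142.
u_3 = a_3 − 4.0000·q_1 + 1.4142·q_2 = (0.0000, 1.0000, 1.0000).
‖u_3‖ = 1.4142, so q_3 = (0.0000, 0.7071, 0.7071).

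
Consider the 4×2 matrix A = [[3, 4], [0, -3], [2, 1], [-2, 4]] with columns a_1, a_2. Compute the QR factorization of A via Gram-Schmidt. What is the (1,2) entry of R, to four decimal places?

a_1 = (3, 0, 2, -2); ‖a_1‖ = 4.1231, so q_1 = (0.7276, 0.0000, 0.4851, -0.4851).
r_{12} = q_1·a_2 = 1.4552.

r_{12} = 1.4552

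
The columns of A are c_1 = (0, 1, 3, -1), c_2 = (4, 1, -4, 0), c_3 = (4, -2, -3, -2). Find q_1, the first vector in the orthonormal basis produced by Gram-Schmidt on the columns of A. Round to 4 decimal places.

q_1 = (0.0000, 0.3015, 0.9045, -0.3015)

q_1 = c_1/‖c_1‖ = (0, 1, 3, -1)/3.3166 = (0.0000, 0.3015, 0.9045, -0.3015).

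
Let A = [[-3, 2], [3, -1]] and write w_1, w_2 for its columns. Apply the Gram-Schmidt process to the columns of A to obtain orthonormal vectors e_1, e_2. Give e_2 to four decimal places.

w_1 = (-3, 3); ‖w_1‖ = 4.2426, so e_1 = (-0.7071, 0.7071).
e_1·w_2 = (-0.7071)·2 + 0.7071·(-1) = -2.1213.
u_2 = w_2 + 2.1213·e_1 = (0.5000, 0.5000).
‖u_2‖ = 0.7071, so e_2 = (0.7071, 0.7071).

e_2 = (0.7071, 0.7071)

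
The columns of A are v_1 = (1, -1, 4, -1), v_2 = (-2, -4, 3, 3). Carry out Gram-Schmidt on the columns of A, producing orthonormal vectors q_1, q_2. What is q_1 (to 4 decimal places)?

v_1 = (1, -1, 4, -1); ‖v_1‖ = 4.3589, so q_1 = (0.2294, -0.2294, 0.9177, -0.2294).

q_1 = (0.2294, -0.2294, 0.9177, -0.2294)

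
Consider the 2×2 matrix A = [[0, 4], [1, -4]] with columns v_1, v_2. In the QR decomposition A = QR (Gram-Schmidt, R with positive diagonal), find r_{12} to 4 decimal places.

r_{12} = -4.0000

v_1 = (0, 1); ‖v_1‖ = 1.0000, so e_1 = (0.0000, 1.0000).
r_{12} = e_1·v_2 = -4.0000.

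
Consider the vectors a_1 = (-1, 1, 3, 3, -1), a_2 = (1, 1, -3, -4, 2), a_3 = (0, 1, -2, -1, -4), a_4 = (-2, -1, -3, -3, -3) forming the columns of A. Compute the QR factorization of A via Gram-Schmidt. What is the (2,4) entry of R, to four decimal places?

r_{24} = -1.3830

a_1 = (-1, 1, 3, 3, -1); ‖a_1‖ = 4.5826, so q_1 = (-0.2182, 0.2182, 0.6547, 0.6547, -0.2182).
q_1·a_2 = (-0.2182)·1 + 0.2182·1 + 0.6547·(-3) + 0.6547·(-4) + (-0.2182)·2 = -5.0190.
u_2 = a_2 + 5.0190·q_1 = (-0.0952, 2.0952, 0.2857, -0.7143, 0.9048).
‖u_2‖ = 2.4103, so q_2 = (-0.0395, 0.8693, 0.1185, -0.2963, 0.3754).
r_{24} = q_2·a_4 = -1.3830.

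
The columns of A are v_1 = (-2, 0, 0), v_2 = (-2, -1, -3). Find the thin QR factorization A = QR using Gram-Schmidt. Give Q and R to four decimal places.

Q = [[-1.0000, 0.0000], [0.0000, -0.3162], [0.0000, -0.9487]], R = [[2.0000, 2.0000], [0.0000, 3.1623]]

q_1 = v_1/‖v_1‖ = (-2, 0, 0)/2.0000 = (-1.0000, 0.0000, 0.0000).
r_{12} = q_1·v_2 = 2.0000.
u_2 = v_2 − 2.0000·q_1 = (0.0000, -1.0000, -3.0000).
‖u_2‖ = 3.1623, so q_2 = (0.0000, -0.3162, -0.9487).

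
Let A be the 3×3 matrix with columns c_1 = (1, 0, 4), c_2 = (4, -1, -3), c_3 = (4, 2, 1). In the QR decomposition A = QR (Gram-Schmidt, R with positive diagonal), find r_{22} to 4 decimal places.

q_1 = c_1/‖c_1‖ = (1, 0, 4)/4.1231 = (0.2425, 0.0000, 0.9701).
r_{12} = q_1·c_2 = -1.9403.
u_2 = c_2 + 1.9403·q_1 = (4.4706, -1.0000, -1.1176).
r_{22} = ‖u_2‖ = 4.7154.

r_{22} = 4.7154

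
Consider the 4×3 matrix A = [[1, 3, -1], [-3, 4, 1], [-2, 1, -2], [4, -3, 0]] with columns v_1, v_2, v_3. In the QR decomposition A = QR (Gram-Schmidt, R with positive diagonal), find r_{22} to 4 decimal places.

q_1 = v_1/‖v_1‖ = (1, -3, -2, 4)/5.4772 = (0.1826, -0.5477, -0.3651, 0.7303).
r_{12} = q_1·v_2 = -4.1992.
u_2 = v_2 + 4.1992·q_1 = (3.7667, 1.7000, -0.5333, 0.0667).
r_{22} = ‖u_2‖ = 4.1673.

r_{22} = 4.1673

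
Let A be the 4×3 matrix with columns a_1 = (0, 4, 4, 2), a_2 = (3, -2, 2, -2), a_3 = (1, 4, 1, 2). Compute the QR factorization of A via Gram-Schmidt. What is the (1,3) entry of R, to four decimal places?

r_{13} = 4.0000

e_1 = a_1/‖a_1‖ = (0, 4, 4, 2)/6.0000 = (0.0000, 0.6667, 0.6667, 0.3333).
r_{13} = e_1·a_3 = 4.0000.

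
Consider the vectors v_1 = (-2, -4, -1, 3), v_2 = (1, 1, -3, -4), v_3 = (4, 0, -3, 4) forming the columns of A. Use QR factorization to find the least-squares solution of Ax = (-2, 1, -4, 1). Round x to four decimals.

v_1 = (-2, -4, -1, 3); ‖v_1‖ = 5.4772, so q_1 = (-0.3651, -0.7303, -0.1826, 0.5477).
q_1·v_2 = (-0.3651)·1 + (-0.7303)·1 + (-0.1826)·(-3) + 0.5477·(-4) = -2.7386.
u_2 = v_2 + 2.7386·q_1 = (0.0000, -1.0000, -3.5000, -2.5000).
‖u_2‖ = 4.4159, so q_2 = (0.0000, -0.2265, -0.7926, -0.5661).
q_1·v_3 = (-0.3651)·4 + (-0.7303)·0 + (-0.1826)·(-3) + 0.5477·4 = 1.2780; q_2·v_3 = 0.0000·4 + (-0.2265)·0 + (-0.7926)·(-3) + (-0.5661)·4 = 0.1132.
u_3 = v_3 − 1.2780·q_1 − 0.1132·q_2 = (4.4667, 0.9590, -2.6769, 3.3641).
‖u_3‖ = 6.2733, so q_3 = (0.7120, 0.1529, -0.4267, 0.5363).
Qᵀb = (1.2780, 2.3778, 0.9720).
Back-substitute: x_3 = 0.9720/6.2733 = 0.1549.
x_2 = (2.3778 − 0.1132·0.1549)/4.4159 = 0.5345.
x_1 = (1.2780 + 2.7386·0.5345 − 1.2780·0.1549)/5.4772 = 0.4644.

x = (0.4644, 0.5345, 0.1549)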